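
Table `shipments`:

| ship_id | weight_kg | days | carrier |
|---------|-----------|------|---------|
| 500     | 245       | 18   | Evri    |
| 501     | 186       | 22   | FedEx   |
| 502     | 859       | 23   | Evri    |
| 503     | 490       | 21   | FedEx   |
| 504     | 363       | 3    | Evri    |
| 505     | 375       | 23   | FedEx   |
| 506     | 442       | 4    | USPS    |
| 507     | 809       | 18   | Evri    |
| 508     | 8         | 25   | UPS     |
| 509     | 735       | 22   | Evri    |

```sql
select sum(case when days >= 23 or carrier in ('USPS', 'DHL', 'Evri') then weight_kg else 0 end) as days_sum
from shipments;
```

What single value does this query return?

ship_id=500: ✓ → 245
ship_id=501: ✗
ship_id=502: ✓ → 859
ship_id=503: ✗
ship_id=504: ✓ → 363
ship_id=505: ✓ → 375
ship_id=506: ✓ → 442
ship_id=507: ✓ → 809
ship_id=508: ✓ → 8
ship_id=509: ✓ → 735
days_sum = 245 + 859 + 363 + 375 + 442 + 809 + 8 + 735 = 3836

3836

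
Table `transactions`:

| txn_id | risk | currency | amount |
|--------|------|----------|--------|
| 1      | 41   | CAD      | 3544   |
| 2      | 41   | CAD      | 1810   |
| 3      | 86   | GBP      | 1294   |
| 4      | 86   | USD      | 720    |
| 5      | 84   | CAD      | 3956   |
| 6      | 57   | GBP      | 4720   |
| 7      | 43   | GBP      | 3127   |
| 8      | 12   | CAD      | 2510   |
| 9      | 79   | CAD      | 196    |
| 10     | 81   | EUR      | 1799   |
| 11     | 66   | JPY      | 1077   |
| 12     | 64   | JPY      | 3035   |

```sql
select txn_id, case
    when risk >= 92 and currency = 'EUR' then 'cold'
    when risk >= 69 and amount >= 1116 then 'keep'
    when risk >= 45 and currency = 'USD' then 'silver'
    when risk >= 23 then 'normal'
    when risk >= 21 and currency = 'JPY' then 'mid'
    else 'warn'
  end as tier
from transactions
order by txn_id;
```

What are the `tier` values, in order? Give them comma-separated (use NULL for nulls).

normal, normal, keep, silver, keep, normal, normal, warn, normal, keep, normal, normal

txn_id=1: risk >= 23 → normal
txn_id=2: risk >= 23 → normal
txn_id=3: risk >= 69 and amount >= 1116 → keep
txn_id=4: risk >= 45 and currency = 'USD' → silver
txn_id=5: risk >= 69 and amount >= 1116 → keep
txn_id=6: risk >= 23 → normal
txn_id=7: risk >= 23 → normal
txn_id=8: ELSE → warn
txn_id=9: risk >= 23 → normal
txn_id=10: risk >= 69 and amount >= 1116 → keep
txn_id=11: risk >= 23 → normal
txn_id=12: risk >= 23 → normal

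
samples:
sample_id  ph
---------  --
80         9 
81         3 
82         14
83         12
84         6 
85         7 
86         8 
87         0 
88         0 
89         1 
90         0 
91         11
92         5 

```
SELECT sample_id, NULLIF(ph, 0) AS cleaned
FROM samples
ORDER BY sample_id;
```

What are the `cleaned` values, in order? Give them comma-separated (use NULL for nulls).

sample_id=80: ph=9 vs 0: differ → 9
sample_id=81: ph=3 vs 0: differ → 3
sample_id=82: ph=14 vs 0: differ → 14
sample_id=83: ph=12 vs 0: differ → 12
sample_id=84: ph=6 vs 0: differ → 6
sample_id=85: ph=7 vs 0: differ → 7
sample_id=86: ph=8 vs 0: differ → 8
sample_id=87: ph=0 vs 0: equal → NULL
sample_id=88: ph=0 vs 0: equal → NULL
sample_id=89: ph=1 vs 0: differ → 1
sample_id=90: ph=0 vs 0: equal → NULL
sample_id=91: ph=11 vs 0: differ → 11
sample_id=92: ph=5 vs 0: differ → 5

9, 3, 14, 12, 6, 7, 8, NULL, NULL, 1, NULL, 11, 5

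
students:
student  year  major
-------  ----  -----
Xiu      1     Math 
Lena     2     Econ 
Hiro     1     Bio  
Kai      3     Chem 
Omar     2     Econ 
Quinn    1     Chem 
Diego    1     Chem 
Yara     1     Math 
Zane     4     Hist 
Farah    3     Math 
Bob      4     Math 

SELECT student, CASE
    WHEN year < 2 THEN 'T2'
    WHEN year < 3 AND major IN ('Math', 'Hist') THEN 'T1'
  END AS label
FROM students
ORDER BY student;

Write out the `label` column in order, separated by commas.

student=Bob: (no match → NULL) → NULL
student=Diego: year < 2 → T2
student=Farah: (no match → NULL) → NULL
student=Hiro: year < 2 → T2
student=Kai: (no match → NULL) → NULL
student=Lena: (no match → NULL) → NULL
student=Omar: (no match → NULL) → NULL
student=Quinn: year < 2 → T2
student=Xiu: year < 2 → T2
student=Yara: year < 2 → T2
student=Zane: (no match → NULL) → NULL

NULL, T2, NULL, T2, NULL, NULL, NULL, T2, T2, T2, NULL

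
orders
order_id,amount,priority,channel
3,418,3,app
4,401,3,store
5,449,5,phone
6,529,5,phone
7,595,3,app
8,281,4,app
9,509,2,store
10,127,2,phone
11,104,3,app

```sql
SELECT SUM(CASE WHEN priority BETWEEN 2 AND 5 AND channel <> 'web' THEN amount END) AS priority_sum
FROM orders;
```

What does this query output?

3413

order_id=3: ✓ → 418
order_id=4: ✓ → 401
order_id=5: ✓ → 449
order_id=6: ✓ → 529
order_id=7: ✓ → 595
order_id=8: ✓ → 281
order_id=9: ✓ → 509
order_id=10: ✓ → 127
order_id=11: ✓ → 104
priority_sum = 418 + 401 + 449 + 529 + 595 + 281 + 509 + 127 + 104 = 3413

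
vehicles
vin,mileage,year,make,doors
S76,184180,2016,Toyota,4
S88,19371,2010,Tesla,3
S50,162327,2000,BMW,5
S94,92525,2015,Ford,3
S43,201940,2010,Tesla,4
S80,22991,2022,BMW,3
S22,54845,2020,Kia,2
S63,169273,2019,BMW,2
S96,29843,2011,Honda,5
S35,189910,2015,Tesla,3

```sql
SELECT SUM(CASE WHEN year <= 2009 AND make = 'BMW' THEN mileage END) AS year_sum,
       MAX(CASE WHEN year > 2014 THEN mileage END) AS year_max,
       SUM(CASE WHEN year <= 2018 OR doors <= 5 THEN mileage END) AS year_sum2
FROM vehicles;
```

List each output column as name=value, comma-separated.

[year_sum: year <= 2009 AND make = 'BMW']
vin=S76: ✗
vin=S88: ✗
vin=S50: ✓ → 162327
vin=S94: ✗
vin=S43: ✗
vin=S80: ✗
vin=S22: ✗
vin=S63: ✗
vin=S96: ✗
vin=S35: ✗
year_sum = 162327
—
[year_max: year > 2014]
vin=S76: ✓ → 184180
vin=S88: ✗
vin=S50: ✗
vin=S94: ✓ → 92525
vin=S43: ✗
vin=S80: ✓ → 22991
vin=S22: ✓ → 54845
vin=S63: ✓ → 169273
vin=S96: ✗
vin=S35: ✓ → 189910
year_max = MAX(184180, 92525, 22991, 54845, 169273, 189910) = 189910
—
[year_sum2: year <= 2018 OR doors <= 5]
vin=S76: ✓ → 184180
vin=S88: ✓ → 19371
vin=S50: ✓ → 162327
vin=S94: ✓ → 92525
vin=S43: ✓ → 201940
vin=S80: ✓ → 22991
vin=S22: ✓ → 54845
vin=S63: ✓ → 169273
vin=S96: ✓ → 29843
vin=S35: ✓ → 189910
year_sum2 = 184180 + 19371 + 162327 + 92525 + 201940 + 22991 + 54845 + 169273 + 29843 + 189910 = 1127205

year_sum=162327, year_max=189910, year_sum2=1127205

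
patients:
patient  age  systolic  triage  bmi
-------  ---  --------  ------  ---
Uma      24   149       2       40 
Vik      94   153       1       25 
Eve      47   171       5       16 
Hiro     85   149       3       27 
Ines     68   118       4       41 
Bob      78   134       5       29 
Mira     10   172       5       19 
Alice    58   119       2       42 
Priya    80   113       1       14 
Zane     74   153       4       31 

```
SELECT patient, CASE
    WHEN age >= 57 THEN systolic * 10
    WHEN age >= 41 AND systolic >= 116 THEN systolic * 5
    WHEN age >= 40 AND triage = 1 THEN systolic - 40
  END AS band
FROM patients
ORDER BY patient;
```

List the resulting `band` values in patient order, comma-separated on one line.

1190, 1340, 855, 1490, 1180, NULL, 1130, NULL, 1530, 1530

patient=Alice: age >= 57 → 1190
patient=Bob: age >= 57 → 1340
patient=Eve: age >= 41 AND systolic >= 116 → 855
patient=Hiro: age >= 57 → 1490
patient=Ines: age >= 57 → 1180
patient=Mira: (no match → NULL) → NULL
patient=Priya: age >= 57 → 1130
patient=Uma: (no match → NULL) → NULL
patient=Vik: age >= 57 → 1530
patient=Zane: age >= 57 → 1530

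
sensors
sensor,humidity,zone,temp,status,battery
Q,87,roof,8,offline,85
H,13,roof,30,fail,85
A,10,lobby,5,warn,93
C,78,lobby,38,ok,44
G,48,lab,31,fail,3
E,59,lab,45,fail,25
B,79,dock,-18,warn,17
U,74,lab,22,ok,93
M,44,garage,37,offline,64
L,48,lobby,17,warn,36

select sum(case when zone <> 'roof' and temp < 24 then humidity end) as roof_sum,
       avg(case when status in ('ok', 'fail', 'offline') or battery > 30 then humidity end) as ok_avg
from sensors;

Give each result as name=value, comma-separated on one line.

[roof_sum: zone <> 'roof' and temp < 24]
sensor=Q: ✗
sensor=H: ✗
sensor=A: ✓ → 10
sensor=C: ✗
sensor=G: ✗
sensor=E: ✗
sensor=B: ✓ → 79
sensor=U: ✓ → 74
sensor=M: ✗
sensor=L: ✓ → 48
roof_sum = 10 + 79 + 74 + 48 = 211
—
[ok_avg: status in ('ok', 'fail', 'offline') or battery > 30]
sensor=Q: ✓ → 87
sensor=H: ✓ → 13
sensor=A: ✓ → 10
sensor=C: ✓ → 78
sensor=G: ✓ → 48
sensor=E: ✓ → 59
sensor=B: ✗
sensor=U: ✓ → 74
sensor=M: ✓ → 44
sensor=L: ✓ → 48
ok_avg = (87 + 13 + 10 + 78 + 48 + 59 + 74 + 44 + 48) / 9 = 51.2222222222

roof_sum=211, ok_avg=51.2222222222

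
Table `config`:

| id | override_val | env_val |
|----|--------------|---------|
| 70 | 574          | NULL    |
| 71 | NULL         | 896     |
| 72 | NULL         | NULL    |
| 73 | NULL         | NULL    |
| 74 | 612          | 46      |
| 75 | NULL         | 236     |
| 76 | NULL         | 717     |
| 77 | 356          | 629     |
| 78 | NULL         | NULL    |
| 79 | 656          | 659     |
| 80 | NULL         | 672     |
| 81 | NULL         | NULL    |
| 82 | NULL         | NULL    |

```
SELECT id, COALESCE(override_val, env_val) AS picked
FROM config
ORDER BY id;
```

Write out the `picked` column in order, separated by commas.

574, 896, NULL, NULL, 612, 236, 717, 356, NULL, 656, 672, NULL, NULL

id=70: override_val=574 → 574
id=71: override_val=NULL, env_val=896 → 896
id=72: override_val=NULL, env_val=NULL (all NULL) → NULL
id=73: override_val=NULL, env_val=NULL (all NULL) → NULL
id=74: override_val=612 → 612
id=75: override_val=NULL, env_val=236 → 236
id=76: override_val=NULL, env_val=717 → 717
id=77: override_val=356 → 356
id=78: override_val=NULL, env_val=NULL (all NULL) → NULL
id=79: override_val=656 → 656
id=80: override_val=NULL, env_val=672 → 672
id=81: override_val=NULL, env_val=NULL (all NULL) → NULL
id=82: override_val=NULL, env_val=NULL (all NULL) → NULL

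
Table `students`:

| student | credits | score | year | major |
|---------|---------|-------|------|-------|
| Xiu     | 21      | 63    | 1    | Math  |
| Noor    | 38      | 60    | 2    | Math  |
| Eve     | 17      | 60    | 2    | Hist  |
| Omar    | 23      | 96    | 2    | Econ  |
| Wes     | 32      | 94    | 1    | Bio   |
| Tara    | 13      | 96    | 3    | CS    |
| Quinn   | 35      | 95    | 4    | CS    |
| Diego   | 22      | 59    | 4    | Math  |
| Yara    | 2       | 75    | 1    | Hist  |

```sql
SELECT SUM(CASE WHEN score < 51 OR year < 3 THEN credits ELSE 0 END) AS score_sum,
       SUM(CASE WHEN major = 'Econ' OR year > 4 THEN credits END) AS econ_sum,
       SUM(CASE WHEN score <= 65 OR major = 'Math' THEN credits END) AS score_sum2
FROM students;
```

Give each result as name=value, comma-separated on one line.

[score_sum: score < 51 OR year < 3]
student=Xiu: ✓ → 21
student=Noor: ✓ → 38
student=Eve: ✓ → 17
student=Omar: ✓ → 23
student=Wes: ✓ → 32
student=Tara: ✗
student=Quinn: ✗
student=Diego: ✗
student=Yara: ✓ → 2
score_sum = 21 + 38 + 17 + 23 + 32 + 2 = 133
—
[econ_sum: major = 'Econ' OR year > 4]
student=Xiu: ✗
student=Noor: ✗
student=Eve: ✗
student=Omar: ✓ → 23
student=Wes: ✗
student=Tara: ✗
student=Quinn: ✗
student=Diego: ✗
student=Yara: ✗
econ_sum = 23
—
[score_sum2: score <= 65 OR major = 'Math']
student=Xiu: ✓ → 21
student=Noor: ✓ → 38
student=Eve: ✓ → 17
student=Omar: ✗
student=Wes: ✗
student=Tara: ✗
student=Quinn: ✗
student=Diego: ✓ → 22
student=Yara: ✗
score_sum2 = 21 + 38 + 17 + 22 = 98

score_sum=133, econ_sum=23, score_sum2=98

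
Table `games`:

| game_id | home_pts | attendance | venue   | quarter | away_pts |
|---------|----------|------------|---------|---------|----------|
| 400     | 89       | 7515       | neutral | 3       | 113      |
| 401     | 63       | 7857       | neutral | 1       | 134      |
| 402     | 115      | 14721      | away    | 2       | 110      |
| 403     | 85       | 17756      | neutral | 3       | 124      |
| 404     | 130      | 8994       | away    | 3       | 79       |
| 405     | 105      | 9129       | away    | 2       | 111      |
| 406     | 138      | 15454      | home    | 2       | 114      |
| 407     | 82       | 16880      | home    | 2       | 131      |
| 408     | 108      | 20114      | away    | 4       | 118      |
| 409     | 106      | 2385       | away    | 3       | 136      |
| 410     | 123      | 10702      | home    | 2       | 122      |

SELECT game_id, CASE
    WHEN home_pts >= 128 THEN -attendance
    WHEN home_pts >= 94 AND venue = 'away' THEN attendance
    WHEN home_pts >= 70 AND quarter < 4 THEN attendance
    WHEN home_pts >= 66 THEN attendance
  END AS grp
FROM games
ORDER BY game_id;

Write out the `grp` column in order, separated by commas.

7515, NULL, 14721, 17756, -8994, 9129, -15454, 16880, 20114, 2385, 10702

game_id=400: home_pts >= 70 AND quarter < 4 → 7515
game_id=401: (no match → NULL) → NULL
game_id=402: home_pts >= 94 AND venue = 'away' → 14721
game_id=403: home_pts >= 70 AND quarter < 4 → 17756
game_id=404: home_pts >= 128 → -8994
game_id=405: home_pts >= 94 AND venue = 'away' → 9129
game_id=406: home_pts >= 128 → -15454
game_id=407: home_pts >= 70 AND quarter < 4 → 16880
game_id=408: home_pts >= 94 AND venue = 'away' → 20114
game_id=409: home_pts >= 94 AND venue = 'away' → 2385
game_id=410: home_pts >= 70 AND quarter < 4 → 10702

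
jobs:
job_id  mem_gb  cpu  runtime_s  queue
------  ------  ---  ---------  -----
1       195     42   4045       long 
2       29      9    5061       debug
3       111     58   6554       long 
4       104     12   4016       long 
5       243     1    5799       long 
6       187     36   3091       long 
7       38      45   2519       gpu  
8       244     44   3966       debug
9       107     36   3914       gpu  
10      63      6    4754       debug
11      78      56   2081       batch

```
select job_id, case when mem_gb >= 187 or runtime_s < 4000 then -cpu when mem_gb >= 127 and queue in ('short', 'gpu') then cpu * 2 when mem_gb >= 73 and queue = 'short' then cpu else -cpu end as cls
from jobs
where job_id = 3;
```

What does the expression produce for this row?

-58

job_id = 3: mem_gb=111, cpu=58, runtime_s=6554, queue=long.
mem_gb >= 187 or runtime_s < 4000 → false
mem_gb >= 127 and queue in ('short', 'gpu') → false
mem_gb >= 73 and queue = 'short' → false
No prior WHEN matched → ELSE → -58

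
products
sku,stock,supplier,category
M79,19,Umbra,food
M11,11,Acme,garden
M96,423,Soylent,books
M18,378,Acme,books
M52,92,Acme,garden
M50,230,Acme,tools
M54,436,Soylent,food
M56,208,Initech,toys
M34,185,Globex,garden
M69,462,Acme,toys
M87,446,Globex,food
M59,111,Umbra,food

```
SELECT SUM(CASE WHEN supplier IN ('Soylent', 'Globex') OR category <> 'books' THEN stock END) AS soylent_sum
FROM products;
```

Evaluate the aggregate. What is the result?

sku=M79: ✓ → 19
sku=M11: ✓ → 11
sku=M96: ✓ → 423
sku=M18: ✗
sku=M52: ✓ → 92
sku=M50: ✓ → 230
sku=M54: ✓ → 436
sku=M56: ✓ → 208
sku=M34: ✓ → 185
sku=M69: ✓ → 462
sku=M87: ✓ → 446
sku=M59: ✓ → 111
soylent_sum = 19 + 11 + 423 + 92 + 230 + 436 + 208 + 185 + 462 + 446 + 111 = 2623

2623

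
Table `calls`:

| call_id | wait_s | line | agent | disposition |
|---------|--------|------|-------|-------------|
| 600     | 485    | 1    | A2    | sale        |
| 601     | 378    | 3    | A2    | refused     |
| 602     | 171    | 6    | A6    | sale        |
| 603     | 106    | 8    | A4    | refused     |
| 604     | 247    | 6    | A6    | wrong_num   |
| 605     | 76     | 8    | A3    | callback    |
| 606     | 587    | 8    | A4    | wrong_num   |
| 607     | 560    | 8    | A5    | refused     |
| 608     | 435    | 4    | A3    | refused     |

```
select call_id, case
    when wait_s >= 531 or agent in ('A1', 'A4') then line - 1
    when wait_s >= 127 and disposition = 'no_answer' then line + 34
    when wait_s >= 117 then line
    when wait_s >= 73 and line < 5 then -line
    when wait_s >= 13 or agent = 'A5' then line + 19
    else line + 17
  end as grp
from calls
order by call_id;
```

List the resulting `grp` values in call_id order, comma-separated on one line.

1, 3, 6, 7, 6, 27, 7, 7, 4

call_id=600: wait_s >= 117 → 1
call_id=601: wait_s >= 117 → 3
call_id=602: wait_s >= 117 → 6
call_id=603: wait_s >= 531 or agent in ('A1', 'A4') → 7
call_id=604: wait_s >= 117 → 6
call_id=605: wait_s >= 13 or agent = 'A5' → 27
call_id=606: wait_s >= 531 or agent in ('A1', 'A4') → 7
call_id=607: wait_s >= 531 or agent in ('A1', 'A4') → 7
call_id=608: wait_s >= 117 → 4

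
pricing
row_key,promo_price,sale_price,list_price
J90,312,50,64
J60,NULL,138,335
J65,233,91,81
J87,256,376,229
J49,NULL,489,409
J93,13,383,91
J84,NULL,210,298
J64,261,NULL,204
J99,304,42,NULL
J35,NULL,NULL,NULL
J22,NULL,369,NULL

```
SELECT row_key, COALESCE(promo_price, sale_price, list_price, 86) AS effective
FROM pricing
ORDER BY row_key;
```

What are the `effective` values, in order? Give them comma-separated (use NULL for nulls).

369, 86, 489, 138, 261, 233, 210, 256, 312, 13, 304

row_key=J22: promo_price=NULL, sale_price=369 → 369
row_key=J35: promo_price=NULL, sale_price=NULL, list_price=NULL, → literal 86 → 86
row_key=J49: promo_price=NULL, sale_price=489 → 489
row_key=J60: promo_price=NULL, sale_price=138 → 138
row_key=J64: promo_price=261 → 261
row_key=J65: promo_price=233 → 233
row_key=J84: promo_price=NULL, sale_price=210 → 210
row_key=J87: promo_price=256 → 256
row_key=J90: promo_price=312 → 312
row_key=J93: promo_price=13 → 13
row_key=J99: promo_price=304 → 304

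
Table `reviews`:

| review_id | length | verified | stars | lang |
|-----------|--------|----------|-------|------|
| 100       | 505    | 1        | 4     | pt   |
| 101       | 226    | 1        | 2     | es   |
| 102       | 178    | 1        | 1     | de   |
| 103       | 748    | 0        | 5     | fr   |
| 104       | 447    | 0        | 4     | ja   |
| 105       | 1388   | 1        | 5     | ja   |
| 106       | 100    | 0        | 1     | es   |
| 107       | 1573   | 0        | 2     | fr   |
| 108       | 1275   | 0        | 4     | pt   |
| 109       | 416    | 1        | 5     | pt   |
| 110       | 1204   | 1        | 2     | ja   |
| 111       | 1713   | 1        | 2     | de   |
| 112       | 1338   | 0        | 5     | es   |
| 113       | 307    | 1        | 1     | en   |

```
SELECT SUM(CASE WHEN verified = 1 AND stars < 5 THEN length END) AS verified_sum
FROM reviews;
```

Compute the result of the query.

review_id=100: ✓ → 505
review_id=101: ✓ → 226
review_id=102: ✓ → 178
review_id=103: ✗
review_id=104: ✗
review_id=105: ✗
review_id=106: ✗
review_id=107: ✗
review_id=108: ✗
review_id=109: ✗
review_id=110: ✓ → 1204
review_id=111: ✓ → 1713
review_id=112: ✗
review_id=113: ✓ → 307
verified_sum = 505 + 226 + 178 + 1204 + 1713 + 307 = 4133

4133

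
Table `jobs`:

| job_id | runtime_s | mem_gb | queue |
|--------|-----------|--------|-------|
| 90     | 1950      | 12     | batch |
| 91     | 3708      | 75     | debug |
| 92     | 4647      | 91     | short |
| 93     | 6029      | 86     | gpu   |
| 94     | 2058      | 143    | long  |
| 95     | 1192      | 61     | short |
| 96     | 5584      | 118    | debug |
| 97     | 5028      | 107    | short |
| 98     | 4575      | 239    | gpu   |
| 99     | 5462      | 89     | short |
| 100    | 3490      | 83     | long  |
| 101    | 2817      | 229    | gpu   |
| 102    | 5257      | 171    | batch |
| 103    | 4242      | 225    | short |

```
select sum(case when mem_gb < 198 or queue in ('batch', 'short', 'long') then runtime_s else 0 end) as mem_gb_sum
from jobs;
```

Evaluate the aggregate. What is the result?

48647

job_id=90: ✓ → 1950
job_id=91: ✓ → 3708
job_id=92: ✓ → 4647
job_id=93: ✓ → 6029
job_id=94: ✓ → 2058
job_id=95: ✓ → 1192
job_id=96: ✓ → 5584
job_id=97: ✓ → 5028
job_id=98: ✗
job_id=99: ✓ → 5462
job_id=100: ✓ → 3490
job_id=101: ✗
job_id=102: ✓ → 5257
job_id=103: ✓ → 4242
mem_gb_sum = 1950 + 3708 + 4647 + 6029 + 2058 + 1192 + 5584 + 5028 + 5462 + 3490 + 5257 + 4242 = 48647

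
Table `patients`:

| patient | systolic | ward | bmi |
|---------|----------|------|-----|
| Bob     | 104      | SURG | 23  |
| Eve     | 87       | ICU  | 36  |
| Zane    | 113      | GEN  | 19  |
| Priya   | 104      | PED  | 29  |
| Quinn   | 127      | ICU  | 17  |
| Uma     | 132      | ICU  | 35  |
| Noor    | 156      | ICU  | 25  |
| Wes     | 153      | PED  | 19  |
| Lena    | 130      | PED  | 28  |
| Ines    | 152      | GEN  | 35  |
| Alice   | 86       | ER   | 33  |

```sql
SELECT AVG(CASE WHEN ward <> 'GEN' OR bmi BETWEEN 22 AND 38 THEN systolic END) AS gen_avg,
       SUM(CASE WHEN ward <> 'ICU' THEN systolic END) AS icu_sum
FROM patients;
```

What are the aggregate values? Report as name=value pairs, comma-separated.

gen_avg=123.1, icu_sum=842

[gen_avg: ward <> 'GEN' OR bmi BETWEEN 22 AND 38]
patient=Bob: ✓ → 104
patient=Eve: ✓ → 87
patient=Zane: ✗
patient=Priya: ✓ → 104
patient=Quinn: ✓ → 127
patient=Uma: ✓ → 132
patient=Noor: ✓ → 156
patient=Wes: ✓ → 153
patient=Lena: ✓ → 130
patient=Ines: ✓ → 152
patient=Alice: ✓ → 86
gen_avg = (104 + 87 + 104 + 127 + 132 + 156 + 153 + 130 + 152 + 86) / 10 = 123.1
—
[icu_sum: ward <> 'ICU']
patient=Bob: ✓ → 104
patient=Eve: ✗
patient=Zane: ✓ → 113
patient=Priya: ✓ → 104
patient=Quinn: ✗
patient=Uma: ✗
patient=Noor: ✗
patient=Wes: ✓ → 153
patient=Lena: ✓ → 130
patient=Ines: ✓ → 152
patient=Alice: ✓ → 86
icu_sum = 104 + 113 + 104 + 153 + 130 + 152 + 86 = 842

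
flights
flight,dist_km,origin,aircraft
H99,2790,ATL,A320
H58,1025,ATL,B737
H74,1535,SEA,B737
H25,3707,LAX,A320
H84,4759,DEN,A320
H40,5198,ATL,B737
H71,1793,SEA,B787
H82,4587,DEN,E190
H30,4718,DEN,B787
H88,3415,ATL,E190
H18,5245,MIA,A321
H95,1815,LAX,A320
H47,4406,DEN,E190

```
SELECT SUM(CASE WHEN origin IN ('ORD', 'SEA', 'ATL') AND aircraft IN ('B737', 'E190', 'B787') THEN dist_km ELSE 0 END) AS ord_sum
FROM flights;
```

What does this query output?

flight=H99: ✗
flight=H58: ✓ → 1025
flight=H74: ✓ → 1535
flight=H25: ✗
flight=H84: ✗
flight=H40: ✓ → 5198
flight=H71: ✓ → 1793
flight=H82: ✗
flight=H30: ✗
flight=H88: ✓ → 3415
flight=H18: ✗
flight=H95: ✗
flight=H47: ✗
ord_sum = 1025 + 1535 + 5198 + 1793 + 3415 = 12966

12966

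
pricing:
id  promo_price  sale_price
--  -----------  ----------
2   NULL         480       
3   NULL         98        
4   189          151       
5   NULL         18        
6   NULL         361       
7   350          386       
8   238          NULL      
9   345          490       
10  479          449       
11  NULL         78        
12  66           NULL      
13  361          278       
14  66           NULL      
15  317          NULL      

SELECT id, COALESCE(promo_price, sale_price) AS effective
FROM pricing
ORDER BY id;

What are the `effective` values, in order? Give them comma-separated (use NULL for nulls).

id=2: promo_price=NULL, sale_price=480 → 480
id=3: promo_price=NULL, sale_price=98 → 98
id=4: promo_price=189 → 189
id=5: promo_price=NULL, sale_price=18 → 18
id=6: promo_price=NULL, sale_price=361 → 361
id=7: promo_price=350 → 350
id=8: promo_price=238 → 238
id=9: promo_price=345 → 345
id=10: promo_price=479 → 479
id=11: promo_price=NULL, sale_price=78 → 78
id=12: promo_price=66 → 66
id=13: promo_price=361 → 361
id=14: promo_price=66 → 66
id=15: promo_price=317 → 317

480, 98, 189, 18, 361, 350, 238, 345, 479, 78, 66, 361, 66, 317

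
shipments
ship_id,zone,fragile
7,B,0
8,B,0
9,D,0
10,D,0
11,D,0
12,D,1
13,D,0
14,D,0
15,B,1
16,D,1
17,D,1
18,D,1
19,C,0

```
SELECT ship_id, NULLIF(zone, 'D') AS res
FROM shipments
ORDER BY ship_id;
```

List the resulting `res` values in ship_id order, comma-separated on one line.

ship_id=7: zone=B vs D: differ → B
ship_id=8: zone=B vs D: differ → B
ship_id=9: zone=D vs D: equal → NULL
ship_id=10: zone=D vs D: equal → NULL
ship_id=11: zone=D vs D: equal → NULL
ship_id=12: zone=D vs D: equal → NULL
ship_id=13: zone=D vs D: equal → NULL
ship_id=14: zone=D vs D: equal → NULL
ship_id=15: zone=B vs D: differ → B
ship_id=16: zone=D vs D: equal → NULL
ship_id=17: zone=D vs D: equal → NULL
ship_id=18: zone=D vs D: equal → NULL
ship_id=19: zone=C vs D: differ → C

B, B, NULL, NULL, NULL, NULL, NULL, NULL, B, NULL, NULL, NULL, C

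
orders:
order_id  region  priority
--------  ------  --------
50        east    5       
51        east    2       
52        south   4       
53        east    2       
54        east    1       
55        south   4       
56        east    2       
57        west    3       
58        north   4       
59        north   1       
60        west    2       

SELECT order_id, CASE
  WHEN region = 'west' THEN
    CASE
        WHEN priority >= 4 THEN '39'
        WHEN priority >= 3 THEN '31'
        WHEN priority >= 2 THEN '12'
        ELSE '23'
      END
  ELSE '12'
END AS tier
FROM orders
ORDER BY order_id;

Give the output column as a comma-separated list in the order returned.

12, 12, 12, 12, 12, 12, 12, 31, 12, 12, 12

order_id=50: region='east' → outer ELSE → 12
order_id=51: region='east' → outer ELSE → 12
order_id=52: region='south' → outer ELSE → 12
order_id=53: region='east' → outer ELSE → 12
order_id=54: region='east' → outer ELSE → 12
order_id=55: region='south' → outer ELSE → 12
order_id=56: region='east' → outer ELSE → 12
order_id=57: region='west' → inner[priority >= 3] → 31
order_id=58: region='north' → outer ELSE → 12
order_id=59: region='north' → outer ELSE → 12
order_id=60: region='west' → inner[priority >= 2] → 12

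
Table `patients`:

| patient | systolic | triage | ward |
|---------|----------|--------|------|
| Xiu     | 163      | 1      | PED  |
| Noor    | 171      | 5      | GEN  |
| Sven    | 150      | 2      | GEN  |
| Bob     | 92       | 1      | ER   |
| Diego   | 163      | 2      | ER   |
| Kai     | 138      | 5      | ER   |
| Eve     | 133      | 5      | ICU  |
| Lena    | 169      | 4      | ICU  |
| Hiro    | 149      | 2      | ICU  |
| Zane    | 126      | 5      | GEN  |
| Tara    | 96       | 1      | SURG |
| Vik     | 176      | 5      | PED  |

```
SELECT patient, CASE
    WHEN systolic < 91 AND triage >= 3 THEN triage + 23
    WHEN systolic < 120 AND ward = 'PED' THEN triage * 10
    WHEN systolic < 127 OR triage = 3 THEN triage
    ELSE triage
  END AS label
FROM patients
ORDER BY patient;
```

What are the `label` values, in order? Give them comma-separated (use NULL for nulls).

1, 2, 5, 2, 5, 4, 5, 2, 1, 5, 1, 5

patient=Bob: systolic < 127 OR triage = 3 → 1
patient=Diego: ELSE → 2
patient=Eve: ELSE → 5
patient=Hiro: ELSE → 2
patient=Kai: ELSE → 5
patient=Lena: ELSE → 4
patient=Noor: ELSE → 5
patient=Sven: ELSE → 2
patient=Tara: systolic < 127 OR triage = 3 → 1
patient=Vik: ELSE → 5
patient=Xiu: ELSE → 1
patient=Zane: systolic < 127 OR triage = 3 → 5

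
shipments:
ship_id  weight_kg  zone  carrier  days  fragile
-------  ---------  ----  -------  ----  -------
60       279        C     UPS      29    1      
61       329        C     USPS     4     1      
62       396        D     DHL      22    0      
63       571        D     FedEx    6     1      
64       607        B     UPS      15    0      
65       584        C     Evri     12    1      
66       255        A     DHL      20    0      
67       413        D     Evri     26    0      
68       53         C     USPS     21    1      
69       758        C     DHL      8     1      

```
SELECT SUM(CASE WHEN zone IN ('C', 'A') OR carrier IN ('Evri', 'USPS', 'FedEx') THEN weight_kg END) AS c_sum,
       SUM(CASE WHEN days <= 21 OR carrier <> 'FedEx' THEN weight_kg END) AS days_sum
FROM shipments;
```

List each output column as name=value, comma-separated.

c_sum=3242, days_sum=4245

[c_sum: zone IN ('C', 'A') OR carrier IN ('Evri', 'USPS', 'FedEx')]
ship_id=60: ✓ → 279
ship_id=61: ✓ → 329
ship_id=62: ✗
ship_id=63: ✓ → 571
ship_id=64: ✗
ship_id=65: ✓ → 584
ship_id=66: ✓ → 255
ship_id=67: ✓ → 413
ship_id=68: ✓ → 53
ship_id=69: ✓ → 758
c_sum = 279 + 329 + 571 + 584 + 255 + 413 + 53 + 758 = 3242
—
[days_sum: days <= 21 OR carrier <> 'FedEx']
ship_id=60: ✓ → 279
ship_id=61: ✓ → 329
ship_id=62: ✓ → 396
ship_id=63: ✓ → 571
ship_id=64: ✓ → 607
ship_id=65: ✓ → 584
ship_id=66: ✓ → 255
ship_id=67: ✓ → 413
ship_id=68: ✓ → 53
ship_id=69: ✓ → 758
days_sum = 279 + 329 + 396 + 571 + 607 + 584 + 255 + 413 + 53 + 758 = 4245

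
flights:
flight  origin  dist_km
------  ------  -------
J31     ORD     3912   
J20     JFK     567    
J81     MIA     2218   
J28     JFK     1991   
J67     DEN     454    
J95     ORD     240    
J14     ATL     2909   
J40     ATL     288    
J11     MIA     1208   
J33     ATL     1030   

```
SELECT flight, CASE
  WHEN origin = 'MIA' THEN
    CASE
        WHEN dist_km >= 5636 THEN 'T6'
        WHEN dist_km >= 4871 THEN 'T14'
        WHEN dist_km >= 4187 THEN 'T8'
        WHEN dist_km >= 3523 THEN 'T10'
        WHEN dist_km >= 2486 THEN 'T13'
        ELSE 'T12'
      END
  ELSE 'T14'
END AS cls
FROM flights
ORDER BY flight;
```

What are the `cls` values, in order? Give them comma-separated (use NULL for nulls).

flight=J11: origin='MIA' → inner[ELSE] → T12
flight=J14: origin='ATL' → outer ELSE → T14
flight=J20: origin='JFK' → outer ELSE → T14
flight=J28: origin='JFK' → outer ELSE → T14
flight=J31: origin='ORD' → outer ELSE → T14
flight=J33: origin='ATL' → outer ELSE → T14
flight=J40: origin='ATL' → outer ELSE → T14
flight=J67: origin='DEN' → outer ELSE → T14
flight=J81: origin='MIA' → inner[ELSE] → T12
flight=J95: origin='ORD' → outer ELSE → T14

T12, T14, T14, T14, T14, T14, T14, T14, T12, T14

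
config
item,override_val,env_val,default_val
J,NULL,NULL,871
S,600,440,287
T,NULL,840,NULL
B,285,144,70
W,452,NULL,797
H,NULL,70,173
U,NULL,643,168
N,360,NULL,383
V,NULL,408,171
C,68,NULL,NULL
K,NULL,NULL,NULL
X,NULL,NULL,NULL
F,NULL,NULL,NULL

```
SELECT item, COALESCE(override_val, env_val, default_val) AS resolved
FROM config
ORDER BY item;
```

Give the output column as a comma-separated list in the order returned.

285, 68, NULL, 70, 871, NULL, 360, 600, 840, 643, 408, 452, NULL

item=B: override_val=285 → 285
item=C: override_val=68 → 68
item=F: override_val=NULL, env_val=NULL, default_val=NULL (all NULL) → NULL
item=H: override_val=NULL, env_val=70 → 70
item=J: override_val=NULL, env_val=NULL, default_val=871 → 871
item=K: override_val=NULL, env_val=NULL, default_val=NULL (all NULL) → NULL
item=N: override_val=360 → 360
item=S: override_val=600 → 600
item=T: override_val=NULL, env_val=840 → 840
item=U: override_val=NULL, env_val=643 → 643
item=V: override_val=NULL, env_val=408 → 408
item=W: override_val=452 → 452
item=X: override_val=NULL, env_val=NULL, default_val=NULL (all NULL) → NULL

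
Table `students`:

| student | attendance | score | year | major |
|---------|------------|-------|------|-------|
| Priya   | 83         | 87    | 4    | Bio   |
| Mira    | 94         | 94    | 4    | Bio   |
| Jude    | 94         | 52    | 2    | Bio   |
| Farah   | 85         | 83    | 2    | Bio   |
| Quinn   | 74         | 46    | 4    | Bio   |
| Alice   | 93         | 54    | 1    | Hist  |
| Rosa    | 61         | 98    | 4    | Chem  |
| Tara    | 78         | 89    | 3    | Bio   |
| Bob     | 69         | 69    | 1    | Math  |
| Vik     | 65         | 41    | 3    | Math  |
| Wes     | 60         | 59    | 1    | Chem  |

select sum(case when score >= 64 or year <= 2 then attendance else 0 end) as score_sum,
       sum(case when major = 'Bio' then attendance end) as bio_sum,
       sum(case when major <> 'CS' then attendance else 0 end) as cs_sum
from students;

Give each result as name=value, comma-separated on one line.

score_sum=717, bio_sum=508, cs_sum=856

[score_sum: score >= 64 or year <= 2]
student=Priya: ✓ → 83
student=Mira: ✓ → 94
student=Jude: ✓ → 94
student=Farah: ✓ → 85
student=Quinn: ✗
student=Alice: ✓ → 93
student=Rosa: ✓ → 61
student=Tara: ✓ → 78
student=Bob: ✓ → 69
student=Vik: ✗
student=Wes: ✓ → 60
score_sum = 83 + 94 + 94 + 85 + 93 + 61 + 78 + 69 + 60 = 717
—
[bio_sum: major = 'Bio']
student=Priya: ✓ → 83
student=Mira: ✓ → 94
student=Jude: ✓ → 94
student=Farah: ✓ → 85
student=Quinn: ✓ → 74
student=Alice: ✗
student=Rosa: ✗
student=Tara: ✓ → 78
student=Bob: ✗
student=Vik: ✗
student=Wes: ✗
bio_sum = 83 + 94 + 94 + 85 + 74 + 78 = 508
—
[cs_sum: major <> 'CS']
student=Priya: ✓ → 83
student=Mira: ✓ → 94
student=Jude: ✓ → 94
student=Farah: ✓ → 85
student=Quinn: ✓ → 74
student=Alice: ✓ → 93
student=Rosa: ✓ → 61
student=Tara: ✓ → 78
student=Bob: ✓ → 69
student=Vik: ✓ → 65
student=Wes: ✓ → 60
cs_sum = 83 + 94 + 94 + 85 + 74 + 93 + 61 + 78 + 69 + 65 + 60 = 856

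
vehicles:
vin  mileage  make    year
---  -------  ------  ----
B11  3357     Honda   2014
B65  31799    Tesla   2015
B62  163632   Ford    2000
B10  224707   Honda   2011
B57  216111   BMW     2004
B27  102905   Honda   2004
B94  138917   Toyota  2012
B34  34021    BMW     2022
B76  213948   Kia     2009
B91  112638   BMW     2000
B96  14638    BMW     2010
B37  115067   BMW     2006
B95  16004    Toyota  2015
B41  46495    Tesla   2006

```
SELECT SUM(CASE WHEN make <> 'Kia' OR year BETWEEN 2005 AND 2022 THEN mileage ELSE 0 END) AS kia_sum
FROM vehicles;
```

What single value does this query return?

vin=B11: ✓ → 3357
vin=B65: ✓ → 31799
vin=B62: ✓ → 163632
vin=B10: ✓ → 224707
vin=B57: ✓ → 216111
vin=B27: ✓ → 102905
vin=B94: ✓ → 138917
vin=B34: ✓ → 34021
vin=B76: ✓ → 213948
vin=B91: ✓ → 112638
vin=B96: ✓ → 14638
vin=B37: ✓ → 115067
vin=B95: ✓ → 16004
vin=B41: ✓ → 46495
kia_sum = 3357 + 31799 + 163632 + 224707 + 216111 + 102905 + 138917 + 34021 + 213948 + 112638 + 14638 + 115067 + 16004 + 46495 = 1434239

1434239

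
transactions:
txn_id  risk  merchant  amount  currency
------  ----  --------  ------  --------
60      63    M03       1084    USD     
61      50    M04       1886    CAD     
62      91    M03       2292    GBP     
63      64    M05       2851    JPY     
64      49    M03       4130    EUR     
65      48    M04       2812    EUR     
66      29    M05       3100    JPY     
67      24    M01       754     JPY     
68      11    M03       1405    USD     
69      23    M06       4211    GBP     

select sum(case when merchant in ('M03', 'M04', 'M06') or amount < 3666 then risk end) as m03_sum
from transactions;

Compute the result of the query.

txn_id=60: ✓ → 63
txn_id=61: ✓ → 50
txn_id=62: ✓ → 91
txn_id=63: ✓ → 64
txn_id=64: ✓ → 49
txn_id=65: ✓ → 48
txn_id=66: ✓ → 29
txn_id=67: ✓ → 24
txn_id=68: ✓ → 11
txn_id=69: ✓ → 23
m03_sum = 63 + 50 + 91 + 64 + 49 + 48 + 29 + 24 + 11 + 23 = 452

452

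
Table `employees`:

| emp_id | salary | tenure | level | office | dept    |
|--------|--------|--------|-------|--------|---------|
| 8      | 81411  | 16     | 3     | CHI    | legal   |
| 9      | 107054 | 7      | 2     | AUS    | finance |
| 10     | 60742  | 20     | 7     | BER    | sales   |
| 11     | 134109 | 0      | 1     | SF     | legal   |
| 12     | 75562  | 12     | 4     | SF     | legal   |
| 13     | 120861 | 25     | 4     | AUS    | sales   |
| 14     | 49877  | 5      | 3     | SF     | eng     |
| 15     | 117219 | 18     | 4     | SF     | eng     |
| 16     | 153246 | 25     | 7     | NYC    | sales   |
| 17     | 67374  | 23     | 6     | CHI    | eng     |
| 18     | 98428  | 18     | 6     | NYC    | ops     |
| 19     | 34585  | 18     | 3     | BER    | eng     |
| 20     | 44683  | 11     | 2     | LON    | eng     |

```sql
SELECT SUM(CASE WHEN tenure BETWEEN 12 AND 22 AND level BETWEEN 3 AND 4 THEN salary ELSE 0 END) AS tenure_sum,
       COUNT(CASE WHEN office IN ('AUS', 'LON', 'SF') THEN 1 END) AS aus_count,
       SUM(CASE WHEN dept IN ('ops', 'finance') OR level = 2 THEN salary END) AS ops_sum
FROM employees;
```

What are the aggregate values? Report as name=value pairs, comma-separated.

[tenure_sum: tenure BETWEEN 12 AND 22 AND level BETWEEN 3 AND 4]
emp_id=8: ✓ → 81411
emp_id=9: ✗
emp_id=10: ✗
emp_id=11: ✗
emp_id=12: ✓ → 75562
emp_id=13: ✗
emp_id=14: ✗
emp_id=15: ✓ → 117219
emp_id=16: ✗
emp_id=17: ✗
emp_id=18: ✗
emp_id=19: ✓ → 34585
emp_id=20: ✗
tenure_sum = 81411 + 75562 + 117219 + 34585 = 308777
—
[aus_count: office IN ('AUS', 'LON', 'SF')]
emp_id=8: ✗
emp_id=9: ✓ → 1
emp_id=10: ✗
emp_id=11: ✓ → 1
emp_id=12: ✓ → 1
emp_id=13: ✓ → 1
emp_id=14: ✓ → 1
emp_id=15: ✓ → 1
emp_id=16: ✗
emp_id=17: ✗
emp_id=18: ✗
emp_id=19: ✗
emp_id=20: ✓ → 1
aus_count = COUNT(1, 1, 1, 1, 1, 1, 1) = 7
—
[ops_sum: dept IN ('ops', 'finance') OR level = 2]
emp_id=8: ✗
emp_id=9: ✓ → 107054
emp_id=10: ✗
emp_id=11: ✗
emp_id=12: ✗
emp_id=13: ✗
emp_id=14: ✗
emp_id=15: ✗
emp_id=16: ✗
emp_id=17: ✗
emp_id=18: ✓ → 98428
emp_id=19: ✗
emp_id=20: ✓ → 44683
ops_sum = 107054 + 98428 + 44683 = 250165

tenure_sum=308777, aus_count=7, ops_sum=250165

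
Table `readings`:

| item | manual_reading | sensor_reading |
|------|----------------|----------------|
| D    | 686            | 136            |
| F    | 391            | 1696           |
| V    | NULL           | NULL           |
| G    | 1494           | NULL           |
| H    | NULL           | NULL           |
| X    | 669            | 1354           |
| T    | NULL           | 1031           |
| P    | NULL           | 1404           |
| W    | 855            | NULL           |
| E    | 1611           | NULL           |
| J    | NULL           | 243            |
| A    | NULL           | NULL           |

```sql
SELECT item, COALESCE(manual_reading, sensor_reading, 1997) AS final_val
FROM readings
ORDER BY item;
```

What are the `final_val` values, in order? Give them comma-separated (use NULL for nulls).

1997, 686, 1611, 391, 1494, 1997, 243, 1404, 1031, 1997, 855, 669

item=A: manual_reading=NULL, sensor_reading=NULL, → literal 1997 → 1997
item=D: manual_reading=686 → 686
item=E: manual_reading=1611 → 1611
item=F: manual_reading=391 → 391
item=G: manual_reading=1494 → 1494
item=H: manual_reading=NULL, sensor_reading=NULL, → literal 1997 → 1997
item=J: manual_reading=NULL, sensor_reading=243 → 243
item=P: manual_reading=NULL, sensor_reading=1404 → 1404
item=T: manual_reading=NULL, sensor_reading=1031 → 1031
item=V: manual_reading=NULL, sensor_reading=NULL, → literal 1997 → 1997
item=W: manual_reading=855 → 855
item=X: manual_reading=669 → 669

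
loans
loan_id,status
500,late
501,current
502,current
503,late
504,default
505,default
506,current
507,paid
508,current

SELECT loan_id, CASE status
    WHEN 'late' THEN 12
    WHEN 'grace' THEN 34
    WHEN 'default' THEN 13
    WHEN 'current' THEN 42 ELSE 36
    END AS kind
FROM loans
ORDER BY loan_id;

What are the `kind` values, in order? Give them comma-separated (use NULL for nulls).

12, 42, 42, 12, 13, 13, 42, 36, 42

loan_id=500: status='late' → 12
loan_id=501: status='current' → 42
loan_id=502: status='current' → 42
loan_id=503: status='late' → 12
loan_id=504: status='default' → 13
loan_id=505: status='default' → 13
loan_id=506: status='current' → 42
loan_id=507: ELSE → 36
loan_id=508: status='current' → 42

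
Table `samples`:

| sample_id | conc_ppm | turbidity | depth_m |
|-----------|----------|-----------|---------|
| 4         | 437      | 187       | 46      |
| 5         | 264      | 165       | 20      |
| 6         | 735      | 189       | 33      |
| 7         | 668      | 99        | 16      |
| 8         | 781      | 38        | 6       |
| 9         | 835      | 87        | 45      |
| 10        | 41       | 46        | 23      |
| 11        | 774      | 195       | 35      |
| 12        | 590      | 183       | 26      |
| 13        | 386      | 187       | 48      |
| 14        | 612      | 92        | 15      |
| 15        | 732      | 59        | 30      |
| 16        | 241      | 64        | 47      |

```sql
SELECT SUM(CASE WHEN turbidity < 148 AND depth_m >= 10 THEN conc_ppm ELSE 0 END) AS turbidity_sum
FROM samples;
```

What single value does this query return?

sample_id=4: ✗
sample_id=5: ✗
sample_id=6: ✗
sample_id=7: ✓ → 668
sample_id=8: ✗
sample_id=9: ✓ → 835
sample_id=10: ✓ → 41
sample_id=11: ✗
sample_id=12: ✗
sample_id=13: ✗
sample_id=14: ✓ → 612
sample_id=15: ✓ → 732
sample_id=16: ✓ → 241
turbidity_sum = 668 + 835 + 41 + 612 + 732 + 241 = 3129

3129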